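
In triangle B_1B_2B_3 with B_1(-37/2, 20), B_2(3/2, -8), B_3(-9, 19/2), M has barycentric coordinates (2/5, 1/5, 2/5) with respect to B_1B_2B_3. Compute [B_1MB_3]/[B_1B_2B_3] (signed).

The signed ratio [B_1MB_3]/[B_1B_2B_3] equals the barycentric coordinate of M at vertex B_2, which is 1/5.

1/5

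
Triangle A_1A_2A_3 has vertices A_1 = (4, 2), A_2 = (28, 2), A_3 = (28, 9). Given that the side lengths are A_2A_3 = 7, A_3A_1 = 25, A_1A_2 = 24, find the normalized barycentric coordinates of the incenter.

(1/8, 25/56, 3/7)

The incenter has barycentric coordinates proportional to the opposite side lengths: (7 : 25 : 24).
Normalizing by 7+25+24 = 56 gives (1/8, 25/56, 3/7).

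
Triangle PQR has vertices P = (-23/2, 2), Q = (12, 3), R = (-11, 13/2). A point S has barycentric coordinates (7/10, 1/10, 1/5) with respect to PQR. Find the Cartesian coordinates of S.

(-181/20, 3)

S = (7/10)·P + (1/10)·Q + (1/5)·R.
x-coordinate: (7/10)·(-23/2) + (1/10)·12 + (1/5)·(-11) = -181/20.
y-coordinate: (7/10)·2 + (1/10)·3 + (1/5)·(13/2) = 3.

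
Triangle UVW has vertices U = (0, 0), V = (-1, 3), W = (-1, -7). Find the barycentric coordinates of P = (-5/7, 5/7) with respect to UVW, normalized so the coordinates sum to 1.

(2/7, 4/7, 1/7)

Signed area of the reference triangle: [UVW] = ½·(0·(3−(-7)) + (-1)·(-7−0) + (-1)·(0−3)) = ½·(0 + 7 + 3) = 5.
[PVW] = ½·((-5/7)·(3−(-7)) + (-1)·(-7−(5/7)) + (-1)·(5/7−3)) = ½·(-50/7 + 54/7 + 16/7) = 10/7, so the U-coordinate is (10/7)/5 = 2/7.
[UPW] = ½·(0·(5/7−(-7)) + (-5/7)·(-7−0) + (-1)·(0−(5/7))) = ½·(0 + 5 + 5/7) = 20/7, so the V-coordinate is 4/7.
[UVP] = ½·(0·(3−(5/7)) + (-1)·(5/7−0) + (-5/7)·(0−3)) = ½·(0 − 5/7 + 15/7) = 5/7, so the W-coordinate is 1/7.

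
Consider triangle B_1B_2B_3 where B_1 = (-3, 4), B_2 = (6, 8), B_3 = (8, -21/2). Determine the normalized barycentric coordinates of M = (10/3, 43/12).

(1/3, 1/2, 1/6)

Signed area of the reference triangle: [B_1B_2B_3] = ½·((-3)·(8−(-21/2)) + 6·(-21/2−4) + 8·(4−8)) = ½·(-111/2 − 87 − 32) = -349/4.
[MB_2B_3] = ½·((10/3)·(8−(-21/2)) + 6·(-21/2−(43/12)) + 8·(43/12−8)) = ½·(185/3 − 169/2 − 106/3) = -349/12, so the B_1-coordinate is (-349/12)/(-349/4) = 1/3.
[B_1MB_3] = ½·((-3)·(43/12−(-21/2)) + (10/3)·(-21/2−4) + 8·(4−(43/12))) = ½·(-169/4 − 145/3 + 10/3) = -349/8, so the B_2-coordinate is 1/2.
[B_1B_2M] = ½·((-3)·(8−(43/12)) + 6·(43/12−4) + (10/3)·(4−8)) = ½·(-53/4 − 5/2 − 40/3) = -349/24, so the B_3-coordinate is 1/6.
Check: 1/3 + 1/2 + 1/6 = 1.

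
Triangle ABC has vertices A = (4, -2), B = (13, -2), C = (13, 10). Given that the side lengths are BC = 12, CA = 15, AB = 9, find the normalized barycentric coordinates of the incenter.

(1/3, 5/12, 1/4)

The incenter has barycentric coordinates proportional to the opposite side lengths: (12 : 15 : 9).
Normalizing by 12+15+9 = 36 gives (1/3, 5/12, 1/4).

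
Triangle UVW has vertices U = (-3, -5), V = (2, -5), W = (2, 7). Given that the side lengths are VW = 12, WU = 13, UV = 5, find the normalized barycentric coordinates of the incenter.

The incenter has barycentric coordinates proportional to the opposite side lengths: (12 : 13 : 5).
Normalizing by 12+13+5 = 30 gives (2/5, 13/30, 1/6).

(2/5, 13/30, 1/6)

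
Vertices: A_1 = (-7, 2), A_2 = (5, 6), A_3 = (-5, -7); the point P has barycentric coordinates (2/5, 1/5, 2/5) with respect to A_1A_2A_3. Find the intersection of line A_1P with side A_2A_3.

(-5/3, -8/3)

Line A_1P meets A_2A_3 where the A_1-coordinate vanishes; zeroing P's A_1-weight and renormalizing leaves A_2, A_3-weights 1/5 : 2/5 → (1/3, 2/3).
So Q = (1/3)·A_2 + (2/3)·A_3 = (-5/3, -8/3).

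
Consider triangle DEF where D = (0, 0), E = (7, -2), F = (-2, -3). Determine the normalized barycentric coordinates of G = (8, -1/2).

(1/2, 1, -1/2)

Signed area of the reference triangle: [DEF] = ½·(0·(-2−(-3)) + 7·(-3−0) + (-2)·(0−(-2))) = ½·(0 − 21 − 4) = -25/2.
[GEF] = ½·(8·(-2−(-3)) + 7·(-3−(-1/2)) + (-2)·(-1/2−(-2))) = ½·(8 − 35/2 − 3) = -25/4, so the D-coordinate is (-25/4)/(-25/2) = 1/2.
[DGF] = ½·(0·(-1/2−(-3)) + 8·(-3−0) + (-2)·(0−(-1/2))) = ½·(0 − 24 − 1) = -25/2, so the E-coordinate is 1.
[DEG] = ½·(0·(-2−(-1/2)) + 7·(-1/2−0) + 8·(0−(-2))) = ½·(0 − 7/2 + 16) = 25/4, so the F-coordinate is -1/2.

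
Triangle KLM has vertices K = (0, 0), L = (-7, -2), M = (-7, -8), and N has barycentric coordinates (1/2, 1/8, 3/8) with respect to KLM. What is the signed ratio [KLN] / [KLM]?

The signed ratio [KLN]/[KLM] equals the barycentric coordinate of N at vertex M, which is 3/8.

3/8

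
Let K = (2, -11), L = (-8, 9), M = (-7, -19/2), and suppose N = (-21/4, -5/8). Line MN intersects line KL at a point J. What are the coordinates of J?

Barycentric coordinates of N with respect to KLM: (1/4, 1/2, 1/4).
On side KL the M-coordinate is zero; dropping N's M-weight 1/4 and renormalizing the remaining 1/4 : 1/2 gives weights 1/3, 2/3 on K, L.
J = (1/3)·(2, -11) + (2/3)·(-8, 9) = (-14/3, 7/3).

(-14/3, 7/3)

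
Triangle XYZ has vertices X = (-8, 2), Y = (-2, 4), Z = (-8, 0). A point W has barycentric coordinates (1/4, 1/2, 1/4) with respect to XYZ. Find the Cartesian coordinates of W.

(-5, 5/2)

W = (1/4)·X + (1/2)·Y + (1/4)·Z.
x-coordinate: (1/4)·(-8) + (1/2)·(-2) + (1/4)·(-8) = -5.
y-coordinate: (1/4)·2 + (1/2)·4 + (1/4)·0 = 5/2.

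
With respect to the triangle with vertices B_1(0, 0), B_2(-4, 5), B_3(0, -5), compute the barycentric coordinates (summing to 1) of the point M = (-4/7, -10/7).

Signed area of the reference triangle: [B_1B_2B_3] = ½·(0·(5−(-5)) + (-4)·(-5−0) + 0·(0−5)) = ½·(0 + 20 + 0) = 10.
[MB_2B_3] = ½·((-4/7)·(5−(-5)) + (-4)·(-5−(-10/7)) + 0·(-10/7−5)) = ½·(-40/7 + 100/7 + 0) = 30/7, so the B_1-coordinate is (30/7)/10 = 3/7.
[B_1MB_3] = ½·(0·(-10/7−(-5)) + (-4/7)·(-5−0) + 0·(0−(-10/7))) = ½·(0 + 20/7 + 0) = 10/7, so the B_2-coordinate is 1/7.
[B_1B_2M] = ½·(0·(5−(-10/7)) + (-4)·(-10/7−0) + (-4/7)·(0−5)) = ½·(0 + 40/7 + 20/7) = 30/7, so the B_3-coordinate is 3/7.

(3/7, 1/7, 3/7)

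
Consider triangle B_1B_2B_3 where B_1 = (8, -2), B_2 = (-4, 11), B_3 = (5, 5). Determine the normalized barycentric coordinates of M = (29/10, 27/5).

(1/5, 3/10, 1/2)

Signed area of the reference triangle: [B_1B_2B_3] = ½·(8·(11−5) + (-4)·(5−(-2)) + 5·(-2−11)) = ½·(48 − 28 − 65) = -45/2.
[MB_2B_3] = ½·((29/10)·(11−5) + (-4)·(5−(27/5)) + 5·(27/5−11)) = ½·(87/5 + 8/5 − 28) = -9/2, so the B_1-coordinate is (-9/2)/(-45/2) = 1/5.
[B_1MB_3] = ½·(8·(27/5−5) + (29/10)·(5−(-2)) + 5·(-2−(27/5))) = ½·(16/5 + 203/10 − 37) = -27/4, so the B_2-coordinate is 3/10.
[B_1B_2M] = ½·(8·(11−(27/5)) + (-4)·(27/5−(-2)) + (29/10)·(-2−11)) = ½·(224/5 − 148/5 − 377/10) = -45/4, so the B_3-coordinate is 1/2.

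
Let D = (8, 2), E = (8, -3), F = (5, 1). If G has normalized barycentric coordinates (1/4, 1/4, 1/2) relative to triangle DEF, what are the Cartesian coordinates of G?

G = (1/4)·D + (1/4)·E + (1/2)·F.
x-coordinate: (1/4)·8 + (1/4)·8 + (1/2)·5 = 13/2.
y-coordinate: (1/4)·2 + (1/4)·(-3) + (1/2)·1 = 1/4.

(13/2, 1/4)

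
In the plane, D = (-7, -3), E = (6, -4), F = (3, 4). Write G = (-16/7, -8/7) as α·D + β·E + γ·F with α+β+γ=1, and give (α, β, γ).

Signed area of the reference triangle: [DEF] = ½·((-7)·(-4−4) + 6·(4−(-3)) + 3·(-3−(-4))) = ½·(56 + 42 + 3) = 101/2.
[GEF] = ½·((-16/7)·(-4−4) + 6·(4−(-8/7)) + 3·(-8/7−(-4))) = ½·(128/7 + 216/7 + 60/7) = 202/7, so the D-coordinate is (202/7)/(101/2) = 4/7.
[DGF] = ½·((-7)·(-8/7−4) + (-16/7)·(4−(-3)) + 3·(-3−(-8/7))) = ½·(36 − 16 − 39/7) = 101/14, so the E-coordinate is 1/7.
[DEG] = ½·((-7)·(-4−(-8/7)) + 6·(-8/7−(-3)) + (-16/7)·(-3−(-4))) = ½·(20 + 78/7 − 16/7) = 101/7, so the F-coordinate is 2/7.
Check: 4/7 + 1/7 + 2/7 = 1.

(4/7, 1/7, 2/7)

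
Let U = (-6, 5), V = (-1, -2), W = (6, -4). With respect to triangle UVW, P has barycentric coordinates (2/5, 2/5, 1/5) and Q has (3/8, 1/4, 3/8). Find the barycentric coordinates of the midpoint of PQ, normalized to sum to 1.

(31/80, 13/40, 23/80)

Since both coordinate triples sum to 1, the midpoint's barycentrics are the componentwise average.
(2/5+3/8)/2 = 31/80; similarly 13/40 and 23/80.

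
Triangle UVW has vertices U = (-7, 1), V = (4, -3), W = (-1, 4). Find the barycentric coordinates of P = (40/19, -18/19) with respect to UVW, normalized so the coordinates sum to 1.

(1/19, 13/19, 5/19)

Signed area of the reference triangle: [UVW] = ½·((-7)·(-3−4) + 4·(4−1) + (-1)·(1−(-3))) = ½·(49 + 12 − 4) = 57/2.
[PVW] = ½·((40/19)·(-3−4) + 4·(4−(-18/19)) + (-1)·(-18/19−(-3))) = ½·(-280/19 + 376/19 − 39/19) = 3/2, so the U-coordinate is (3/2)/(57/2) = 1/19.
[UPW] = ½·((-7)·(-18/19−4) + (40/19)·(4−1) + (-1)·(1−(-18/19))) = ½·(658/19 + 120/19 − 37/19) = 39/2, so the V-coordinate is 13/19.
[UVP] = ½·((-7)·(-3−(-18/19)) + 4·(-18/19−1) + (40/19)·(1−(-3))) = ½·(273/19 − 148/19 + 160/19) = 15/2, so the W-coordinate is 5/19.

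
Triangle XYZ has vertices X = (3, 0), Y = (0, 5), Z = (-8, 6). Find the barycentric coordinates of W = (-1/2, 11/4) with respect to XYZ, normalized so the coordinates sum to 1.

(1/2, 1/4, 1/4)

Signed area of the reference triangle: [XYZ] = ½·(3·(5−6) + 0·(6−0) + (-8)·(0−5)) = ½·(-3 + 0 + 40) = 37/2.
[WYZ] = ½·((-1/2)·(5−6) + 0·(6−(11/4)) + (-8)·(11/4−5)) = ½·(1/2 + 0 + 18) = 37/4, so the X-coordinate is (37/4)/(37/2) = 1/2.
[XWZ] = ½·(3·(11/4−6) + (-1/2)·(6−0) + (-8)·(0−(11/4))) = ½·(-39/4 − 3 + 22) = 37/8, so the Y-coordinate is 1/4.
[XYW] = ½·(3·(5−(11/4)) + 0·(11/4−0) + (-1/2)·(0−5)) = ½·(27/4 + 0 + 5/2) = 37/8, so the Z-coordinate is 1/4.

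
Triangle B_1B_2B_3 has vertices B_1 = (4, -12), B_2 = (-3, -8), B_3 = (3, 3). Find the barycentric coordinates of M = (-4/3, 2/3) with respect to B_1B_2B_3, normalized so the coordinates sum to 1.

(-1/3, 2/3, 2/3)

Signed area of the reference triangle: [B_1B_2B_3] = ½·(4·(-8−3) + (-3)·(3−(-12)) + 3·(-12−(-8))) = ½·(-44 − 45 − 12) = -101/2.
[MB_2B_3] = ½·((-4/3)·(-8−3) + (-3)·(3−(2/3)) + 3·(2/3−(-8))) = ½·(44/3 − 7 + 26) = 101/6, so the B_1-coordinate is (101/6)/(-101/2) = -1/3.
[B_1MB_3] = ½·(4·(2/3−3) + (-4/3)·(3−(-12)) + 3·(-12−(2/3))) = ½·(-28/3 − 20 − 38) = -101/3, so the B_2-coordinate is 2/3.
[B_1B_2M] = ½·(4·(-8−(2/3)) + (-3)·(2/3−(-12)) + (-4/3)·(-12−(-8))) = ½·(-104/3 − 38 + 16/3) = -101/3, so the B_3-coordinate is 2/3.
Check: -1/3 + 2/3 + 2/3 = 1.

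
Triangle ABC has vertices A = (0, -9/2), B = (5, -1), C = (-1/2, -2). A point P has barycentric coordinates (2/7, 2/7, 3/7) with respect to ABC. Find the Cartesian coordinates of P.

P = (2/7)·A + (2/7)·B + (3/7)·C.
x-coordinate: (2/7)·0 + (2/7)·5 + (3/7)·(-1/2) = 17/14.
y-coordinate: (2/7)·(-9/2) + (2/7)·(-1) + (3/7)·(-2) = -17/7.

(17/14, -17/7)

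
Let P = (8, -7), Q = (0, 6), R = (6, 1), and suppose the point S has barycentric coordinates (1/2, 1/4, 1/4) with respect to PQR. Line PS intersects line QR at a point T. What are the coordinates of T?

(3, 7/2)

Line PS meets QR where the P-coordinate vanishes; zeroing S's P-weight and renormalizing leaves Q, R-weights 1/4 : 1/4 → (1/2, 1/2).
So T = (1/2)·Q + (1/2)·R = (3, 7/2).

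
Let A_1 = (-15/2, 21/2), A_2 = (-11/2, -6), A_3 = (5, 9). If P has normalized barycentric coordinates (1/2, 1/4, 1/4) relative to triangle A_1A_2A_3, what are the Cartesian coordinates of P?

(-31/8, 6)

P = (1/2)·A_1 + (1/4)·A_2 + (1/4)·A_3.
x-coordinate: (1/2)·(-15/2) + (1/4)·(-11/2) + (1/4)·5 = -31/8.
y-coordinate: (1/2)·(21/2) + (1/4)·(-6) + (1/4)·9 = 6.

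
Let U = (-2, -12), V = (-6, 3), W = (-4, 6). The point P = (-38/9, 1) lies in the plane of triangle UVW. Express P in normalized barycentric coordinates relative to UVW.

(2/9, 1/3, 4/9)

Signed area of the reference triangle: [UVW] = ½·((-2)·(3−6) + (-6)·(6−(-12)) + (-4)·(-12−3)) = ½·(6 − 108 + 60) = -21.
[PVW] = ½·((-38/9)·(3−6) + (-6)·(6−1) + (-4)·(1−3)) = ½·(38/3 − 30 + 8) = -14/3, so the U-coordinate is (-14/3)/(-21) = 2/9.
[UPW] = ½·((-2)·(1−6) + (-38/9)·(6−(-12)) + (-4)·(-12−1)) = ½·(10 − 76 + 52) = -7, so the V-coordinate is 1/3.
[UVP] = ½·((-2)·(3−1) + (-6)·(1−(-12)) + (-38/9)·(-12−3)) = ½·(-4 − 78 + 190/3) = -28/3, so the W-coordinate is 4/9.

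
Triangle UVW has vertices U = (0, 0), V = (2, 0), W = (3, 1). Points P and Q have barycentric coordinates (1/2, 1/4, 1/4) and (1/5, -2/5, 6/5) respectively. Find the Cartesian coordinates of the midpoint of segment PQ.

(81/40, 29/40)

Barycentric coordinates of the midpoint are the average: (7/20, -3/40, 29/40).
Converting: (7/20)·U + (-3/40)·V + (29/40)·W = (81/40, 29/40).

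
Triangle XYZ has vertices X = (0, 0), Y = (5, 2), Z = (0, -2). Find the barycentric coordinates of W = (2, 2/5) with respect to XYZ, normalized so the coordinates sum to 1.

Signed area of the reference triangle: [XYZ] = ½·(0·(2−(-2)) + 5·(-2−0) + 0·(0−2)) = ½·(0 − 10 + 0) = -5.
[WYZ] = ½·(2·(2−(-2)) + 5·(-2−(2/5)) + 0·(2/5−2)) = ½·(8 − 12 + 0) = -2, so the X-coordinate is (-2)/(-5) = 2/5.
[XWZ] = ½·(0·(2/5−(-2)) + 2·(-2−0) + 0·(0−(2/5))) = ½·(0 − 4 + 0) = -2, so the Y-coordinate is 2/5.
[XYW] = ½·(0·(2−(2/5)) + 5·(2/5−0) + 2·(0−2)) = ½·(0 + 2 − 4) = -1, so the Z-coordinate is 1/5.
Check: 2/5 + 2/5 + 1/5 = 1.

(2/5, 2/5, 1/5)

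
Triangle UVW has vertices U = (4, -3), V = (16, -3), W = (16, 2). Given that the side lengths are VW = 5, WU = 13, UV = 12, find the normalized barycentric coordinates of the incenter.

The incenter has barycentric coordinates proportional to the opposite side lengths: (5 : 13 : 12).
Normalizing by 5+13+12 = 30 gives (1/6, 13/30, 2/5).

(1/6, 13/30, 2/5)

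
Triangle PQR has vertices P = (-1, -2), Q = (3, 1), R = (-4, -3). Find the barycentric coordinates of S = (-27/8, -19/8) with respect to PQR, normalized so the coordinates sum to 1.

Signed area of the reference triangle: [PQR] = ½·((-1)·(1−(-3)) + 3·(-3−(-2)) + (-4)·(-2−1)) = ½·(-4 − 3 + 12) = 5/2.
[SQR] = ½·((-27/8)·(1−(-3)) + 3·(-3−(-19/8)) + (-4)·(-19/8−1)) = ½·(-27/2 − 15/8 + 27/2) = -15/16, so the P-coordinate is (-15/16)/(5/2) = -3/8.
[PSR] = ½·((-1)·(-19/8−(-3)) + (-27/8)·(-3−(-2)) + (-4)·(-2−(-19/8))) = ½·(-5/8 + 27/8 − 3/2) = 5/8, so the Q-coordinate is 1/4.
[PQS] = ½·((-1)·(1−(-19/8)) + 3·(-19/8−(-2)) + (-27/8)·(-2−1)) = ½·(-27/8 − 9/8 + 81/8) = 45/16, so the R-coordinate is 9/8.
Check: -3/8 + 1/4 + 9/8 = 1.

(-3/8, 1/4, 9/8)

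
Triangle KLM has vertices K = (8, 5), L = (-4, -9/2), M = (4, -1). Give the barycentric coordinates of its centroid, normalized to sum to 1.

The centroid is the average of the vertices, so each weight is 1/3.

(1/3, 1/3, 1/3)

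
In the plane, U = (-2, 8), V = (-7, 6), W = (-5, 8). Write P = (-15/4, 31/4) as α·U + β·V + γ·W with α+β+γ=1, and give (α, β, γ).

Signed area of the reference triangle: [UVW] = ½·((-2)·(6−8) + (-7)·(8−8) + (-5)·(8−6)) = ½·(4 + 0 − 10) = -3.
[PVW] = ½·((-15/4)·(6−8) + (-7)·(8−(31/4)) + (-5)·(31/4−6)) = ½·(15/2 − 7/4 − 35/4) = -3/2, so the U-coordinate is (-3/2)/(-3) = 1/2.
[UPW] = ½·((-2)·(31/4−8) + (-15/4)·(8−8) + (-5)·(8−(31/4))) = ½·(1/2 + 0 − 5/4) = -3/8, so the V-coordinate is 1/8.
[UVP] = ½·((-2)·(6−(31/4)) + (-7)·(31/4−8) + (-15/4)·(8−6)) = ½·(7/2 + 7/4 − 15/2) = -9/8, so the W-coordinate is 3/8.

(1/2, 1/8, 3/8)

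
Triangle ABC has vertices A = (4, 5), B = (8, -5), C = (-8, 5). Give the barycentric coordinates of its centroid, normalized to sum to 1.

(1/3, 1/3, 1/3)

The centroid is the average of the vertices, so each weight is 1/3.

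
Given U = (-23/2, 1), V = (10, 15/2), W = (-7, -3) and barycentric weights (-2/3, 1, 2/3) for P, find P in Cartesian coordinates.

P = (-2/3)·U + 1·V + (2/3)·W.
x-coordinate: (-2/3)·(-23/2) + 1·10 + (2/3)·(-7) = 13.
y-coordinate: (-2/3)·1 + 1·(15/2) + (2/3)·(-3) = 29/6.

(13, 29/6)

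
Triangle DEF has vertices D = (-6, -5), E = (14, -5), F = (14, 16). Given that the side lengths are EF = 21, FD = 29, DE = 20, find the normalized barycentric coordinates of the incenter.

(3/10, 29/70, 2/7)

The incenter has barycentric coordinates proportional to the opposite side lengths: (21 : 29 : 20).
Normalizing by 21+29+20 = 70 gives (3/10, 29/70, 2/7).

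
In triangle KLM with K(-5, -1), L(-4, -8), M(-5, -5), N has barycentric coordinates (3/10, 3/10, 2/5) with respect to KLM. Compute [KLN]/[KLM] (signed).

2/5

The signed ratio [KLN]/[KLM] equals the barycentric coordinate of N at vertex M, which is 2/5.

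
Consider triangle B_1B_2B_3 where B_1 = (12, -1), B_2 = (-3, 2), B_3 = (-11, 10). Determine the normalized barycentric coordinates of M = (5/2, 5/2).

(1/2, 1/4, 1/4)

Signed area of the reference triangle: [B_1B_2B_3] = ½·(12·(2−10) + (-3)·(10−(-1)) + (-11)·(-1−2)) = ½·(-96 − 33 + 33) = -48.
[MB_2B_3] = ½·((5/2)·(2−10) + (-3)·(10−(5/2)) + (-11)·(5/2−2)) = ½·(-20 − 45/2 − 11/2) = -24, so the B_1-coordinate is (-24)/(-48) = 1/2.
[B_1MB_3] = ½·(12·(5/2−10) + (5/2)·(10−(-1)) + (-11)·(-1−(5/2))) = ½·(-90 + 55/2 + 77/2) = -12, so the B_2-coordinate is 1/4.
[B_1B_2M] = ½·(12·(2−(5/2)) + (-3)·(5/2−(-1)) + (5/2)·(-1−2)) = ½·(-6 − 21/2 − 15/2) = -12, so the B_3-coordinate is 1/4.
Check: 1/2 + 1/4 + 1/4 = 1.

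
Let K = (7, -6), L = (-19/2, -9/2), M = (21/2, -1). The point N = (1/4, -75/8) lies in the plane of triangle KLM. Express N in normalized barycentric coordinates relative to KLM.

(3/2, 1/4, -3/4)

Signed area of the reference triangle: [KLM] = ½·(7·(-9/2−(-1)) + (-19/2)·(-1−(-6)) + (21/2)·(-6−(-9/2))) = ½·(-49/2 − 95/2 − 63/4) = -351/8.
[NLM] = ½·((1/4)·(-9/2−(-1)) + (-19/2)·(-1−(-75/8)) + (21/2)·(-75/8−(-9/2))) = ½·(-7/8 − 1273/16 − 819/16) = -1053/16, so the K-coordinate is (-1053/16)/(-351/8) = 3/2.
[KNM] = ½·(7·(-75/8−(-1)) + (1/4)·(-1−(-6)) + (21/2)·(-6−(-75/8))) = ½·(-469/8 + 5/4 + 567/16) = -351/32, so the L-coordinate is 1/4.
[KLN] = ½·(7·(-9/2−(-75/8)) + (-19/2)·(-75/8−(-6)) + (1/4)·(-6−(-9/2))) = ½·(273/8 + 513/16 − 3/8) = 1053/32, so the M-coordinate is -3/4.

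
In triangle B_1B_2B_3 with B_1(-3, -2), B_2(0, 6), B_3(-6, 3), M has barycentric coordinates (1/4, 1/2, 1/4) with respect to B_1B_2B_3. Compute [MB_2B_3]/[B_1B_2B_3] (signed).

1/4

The signed ratio [MB_2B_3]/[B_1B_2B_3] equals the barycentric coordinate of M at vertex B_1, which is 1/4.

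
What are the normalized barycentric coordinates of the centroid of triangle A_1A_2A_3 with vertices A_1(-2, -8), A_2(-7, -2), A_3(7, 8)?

The centroid is the average of the vertices, so each weight is 1/3.

(1/3, 1/3, 1/3)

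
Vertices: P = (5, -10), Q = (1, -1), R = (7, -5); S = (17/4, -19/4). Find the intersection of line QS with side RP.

(31/5, -7)

Barycentric coordinates of S with respect to PQR: (1/4, 3/8, 3/8).
On side RP the Q-coordinate is zero; dropping S's Q-weight 3/8 and renormalizing the remaining 3/8 : 1/4 gives weights 3/5, 2/5 on R, P.
T = (3/5)·(7, -5) + (2/5)·(5, -10) = (31/5, -7).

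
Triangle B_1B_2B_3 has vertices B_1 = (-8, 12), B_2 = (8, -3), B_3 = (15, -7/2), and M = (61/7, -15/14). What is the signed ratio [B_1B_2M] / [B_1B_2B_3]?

[B_1B_2B_3] = ½·((-8)·(-3−(-7/2)) + 8·(-7/2−12) + 15·(12−(-3))) = ½·(-4 − 124 + 225) = 97/2.
[B_1B_2M] = ½·((-8)·(-3−(-15/14)) + 8·(-15/14−12) + (61/7)·(12−(-3))) = ½·(108/7 − 732/7 + 915/7) = 291/14, so the ratio is (291/14)/(97/2) = 3/7.

3/7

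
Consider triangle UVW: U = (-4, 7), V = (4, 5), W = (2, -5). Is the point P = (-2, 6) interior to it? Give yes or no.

yes

Barycentric coordinates of P: (31/42, 3/14, 1/21).
The three coordinates are positive, positive, positive; a point is interior exactly when all three are positive.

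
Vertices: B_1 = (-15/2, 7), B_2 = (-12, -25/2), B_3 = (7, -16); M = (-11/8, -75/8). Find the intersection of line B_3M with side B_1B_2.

Barycentric coordinates of M with respect to B_1B_2B_3: (1/4, 1/4, 1/2).
On side B_1B_2 the B_3-coordinate is zero; dropping M's B_3-weight 1/2 and renormalizing the remaining 1/4 : 1/4 gives weights 1/2, 1/2 on B_1, B_2.
N = (1/2)·(-15/2, 7) + (1/2)·(-12, -25/2) = (-39/4, -11/4).

(-39/4, -11/4)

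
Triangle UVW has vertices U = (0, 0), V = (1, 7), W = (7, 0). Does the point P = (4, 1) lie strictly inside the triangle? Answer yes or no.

yes

Barycentric coordinates of P: (15/49, 1/7, 27/49).
The three coordinates are positive, positive, positive; a point is interior exactly when all three are positive.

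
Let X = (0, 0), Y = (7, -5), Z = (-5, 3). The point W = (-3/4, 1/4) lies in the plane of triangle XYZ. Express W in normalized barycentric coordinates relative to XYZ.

(1/4, 1/4, 1/2)

Signed area of the reference triangle: [XYZ] = ½·(0·(-5−3) + 7·(3−0) + (-5)·(0−(-5))) = ½·(0 + 21 − 25) = -2.
[WYZ] = ½·((-3/4)·(-5−3) + 7·(3−(1/4)) + (-5)·(1/4−(-5))) = ½·(6 + 77/4 − 105/4) = -1/2, so the X-coordinate is (-1/2)/(-2) = 1/4.
[XWZ] = ½·(0·(1/4−3) + (-3/4)·(3−0) + (-5)·(0−(1/4))) = ½·(0 − 9/4 + 5/4) = -1/2, so the Y-coordinate is 1/4.
[XYW] = ½·(0·(-5−(1/4)) + 7·(1/4−0) + (-3/4)·(0−(-5))) = ½·(0 + 7/4 − 15/4) = -1, so the Z-coordinate is 1/2.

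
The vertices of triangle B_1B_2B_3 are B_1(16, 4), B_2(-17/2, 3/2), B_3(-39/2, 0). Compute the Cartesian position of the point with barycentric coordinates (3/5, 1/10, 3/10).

M = (3/5)·B_1 + (1/10)·B_2 + (3/10)·B_3.
x-coordinate: (3/5)·16 + (1/10)·(-17/2) + (3/10)·(-39/2) = 29/10.
y-coordinate: (3/5)·4 + (1/10)·(3/2) + (3/10)·0 = 51/20.

(29/10, 51/20)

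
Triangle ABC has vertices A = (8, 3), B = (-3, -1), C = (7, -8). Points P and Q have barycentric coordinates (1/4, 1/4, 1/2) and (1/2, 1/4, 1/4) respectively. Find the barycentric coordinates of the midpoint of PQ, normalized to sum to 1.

Since both coordinate triples sum to 1, the midpoint's barycentrics are the componentwise average.
(1/4+1/2)/2 = 3/8; similarly 1/4 and 3/8.

(3/8, 1/4, 3/8)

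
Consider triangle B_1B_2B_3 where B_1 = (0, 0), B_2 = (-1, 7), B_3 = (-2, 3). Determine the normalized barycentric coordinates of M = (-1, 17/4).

Signed area of the reference triangle: [B_1B_2B_3] = ½·(0·(7−3) + (-1)·(3−0) + (-2)·(0−7)) = ½·(0 − 3 + 14) = 11/2.
[MB_2B_3] = ½·((-1)·(7−3) + (-1)·(3−(17/4)) + (-2)·(17/4−7)) = ½·(-4 + 5/4 + 11/2) = 11/8, so the B_1-coordinate is (11/8)/(11/2) = 1/4.
[B_1MB_3] = ½·(0·(17/4−3) + (-1)·(3−0) + (-2)·(0−(17/4))) = ½·(0 − 3 + 17/2) = 11/4, so the B_2-coordinate is 1/2.
[B_1B_2M] = ½·(0·(7−(17/4)) + (-1)·(17/4−0) + (-1)·(0−7)) = ½·(0 − 17/4 + 7) = 11/8, so the B_3-coordinate is 1/4.
Check: 1/4 + 1/2 + 1/4 = 1.

(1/4, 1/2, 1/4)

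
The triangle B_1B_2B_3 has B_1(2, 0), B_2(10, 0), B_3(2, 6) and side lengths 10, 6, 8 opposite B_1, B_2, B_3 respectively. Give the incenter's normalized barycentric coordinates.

The incenter has barycentric coordinates proportional to the opposite side lengths: (10 : 6 : 8).
Normalizing by 10+6+8 = 24 gives (5/12, 1/4, 1/3).

(5/12, 1/4, 1/3)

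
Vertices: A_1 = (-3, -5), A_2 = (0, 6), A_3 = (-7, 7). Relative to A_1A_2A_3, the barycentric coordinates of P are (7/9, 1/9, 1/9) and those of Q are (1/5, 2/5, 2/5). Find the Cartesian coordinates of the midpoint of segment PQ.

(-293/90, 79/90)

Barycentric coordinates of the midpoint are the average: (22/45, 23/90, 23/90).
Converting: (22/45)·A_1 + (23/90)·A_2 + (23/90)·A_3 = (-293/90, 79/90).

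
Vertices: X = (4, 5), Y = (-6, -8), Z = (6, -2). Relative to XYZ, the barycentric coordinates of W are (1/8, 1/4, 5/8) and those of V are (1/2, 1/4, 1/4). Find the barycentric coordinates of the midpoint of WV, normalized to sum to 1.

(5/16, 1/4, 7/16)

Since both coordinate triples sum to 1, the midpoint's barycentrics are the componentwise average.
(1/8+1/2)/2 = 5/16; similarly 1/4 and 7/16.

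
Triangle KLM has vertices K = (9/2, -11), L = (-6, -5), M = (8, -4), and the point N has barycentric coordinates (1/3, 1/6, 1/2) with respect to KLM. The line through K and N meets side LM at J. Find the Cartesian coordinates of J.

Line KN meets LM where the K-coordinate vanishes; zeroing N's K-weight and renormalizing leaves L, M-weights 1/6 : 1/2 → (1/4, 3/4).
So J = (1/4)·L + (3/4)·M = (9/2, -17/4).

(9/2, -17/4)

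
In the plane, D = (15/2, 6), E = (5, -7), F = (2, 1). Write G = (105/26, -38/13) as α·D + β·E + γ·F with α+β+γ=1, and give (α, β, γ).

Signed area of the reference triangle: [DEF] = ½·((15/2)·(-7−1) + 5·(1−6) + 2·(6−(-7))) = ½·(-60 − 25 + 26) = -59/2.
[GEF] = ½·((105/26)·(-7−1) + 5·(1−(-38/13)) + 2·(-38/13−(-7))) = ½·(-420/13 + 255/13 + 106/13) = -59/26, so the D-coordinate is (-59/26)/(-59/2) = 1/13.
[DGF] = ½·((15/2)·(-38/13−1) + (105/26)·(1−6) + 2·(6−(-38/13))) = ½·(-765/26 − 525/26 + 232/13) = -413/26, so the E-coordinate is 7/13.
[DEG] = ½·((15/2)·(-7−(-38/13)) + 5·(-38/13−6) + (105/26)·(6−(-7))) = ½·(-795/26 − 580/13 + 105/2) = -295/26, so the F-coordinate is 5/13.

(1/13, 7/13, 5/13)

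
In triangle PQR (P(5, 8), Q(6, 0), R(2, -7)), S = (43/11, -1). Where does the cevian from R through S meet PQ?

Barycentric coordinates of S with respect to PQR: (3/11, 3/11, 5/11).
On side PQ the R-coordinate is zero; dropping S's R-weight 5/11 and renormalizing the remaining 3/11 : 3/11 gives weights 1/2, 1/2 on P, Q.
T = (1/2)·(5, 8) + (1/2)·(6, 0) = (11/2, 4).

(11/2, 4)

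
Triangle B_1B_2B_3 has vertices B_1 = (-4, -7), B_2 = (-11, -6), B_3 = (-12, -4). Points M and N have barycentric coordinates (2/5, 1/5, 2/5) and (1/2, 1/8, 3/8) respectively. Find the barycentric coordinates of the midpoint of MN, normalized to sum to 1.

(9/20, 13/80, 31/80)

Since both coordinate triples sum to 1, the midpoint's barycentrics are the componentwise average.
(2/5+1/2)/2 = 9/20; similarly 13/80 and 31/80.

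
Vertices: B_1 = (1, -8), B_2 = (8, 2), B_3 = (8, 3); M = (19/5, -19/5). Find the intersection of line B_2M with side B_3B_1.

(11/4, -21/4)

Barycentric coordinates of M with respect to B_1B_2B_3: (3/5, 1/5, 1/5).
On side B_3B_1 the B_2-coordinate is zero; dropping M's B_2-weight 1/5 and renormalizing the remaining 1/5 : 3/5 gives weights 1/4, 3/4 on B_3, B_1.
N = (1/4)·(8, 3) + (3/4)·(1, -8) = (11/4, -21/4).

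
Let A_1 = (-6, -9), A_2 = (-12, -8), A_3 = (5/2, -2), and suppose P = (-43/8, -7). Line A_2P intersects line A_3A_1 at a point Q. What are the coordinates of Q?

Barycentric coordinates of P with respect to A_1A_2A_3: (1/2, 1/4, 1/4).
On side A_3A_1 the A_2-coordinate is zero; dropping P's A_2-weight 1/4 and renormalizing the remaining 1/4 : 1/2 gives weights 1/3, 2/3 on A_3, A_1.
Q = (1/3)·(5/2, -2) + (2/3)·(-6, -9) = (-19/6, -20/3).

(-19/6, -20/3)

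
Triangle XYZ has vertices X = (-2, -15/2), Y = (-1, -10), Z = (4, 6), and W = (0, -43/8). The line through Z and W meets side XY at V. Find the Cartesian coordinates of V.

(-4/3, -55/6)

Barycentric coordinates of W with respect to XYZ: (1/4, 1/2, 1/4).
On side XY the Z-coordinate is zero; dropping W's Z-weight 1/4 and renormalizing the remaining 1/4 : 1/2 gives weights 1/3, 2/3 on X, Y.
V = (1/3)·(-2, -15/2) + (2/3)·(-1, -10) = (-4/3, -55/6).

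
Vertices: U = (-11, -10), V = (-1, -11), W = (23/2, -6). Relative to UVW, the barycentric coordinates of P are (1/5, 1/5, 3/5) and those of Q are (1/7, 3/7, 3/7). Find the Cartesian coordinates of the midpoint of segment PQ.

Barycentric coordinates of the midpoint are the average: (6/35, 11/35, 18/35).
Converting: (6/35)·U + (11/35)·V + (18/35)·W = (26/7, -289/35).

(26/7, -289/35)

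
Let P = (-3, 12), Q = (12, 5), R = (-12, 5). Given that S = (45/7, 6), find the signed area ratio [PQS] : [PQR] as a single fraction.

1/7

[PQR] = ½·((-3)·(5−5) + 12·(5−12) + (-12)·(12−5)) = ½·(0 − 84 − 84) = -84.
[PQS] = ½·((-3)·(5−6) + 12·(6−12) + (45/7)·(12−5)) = ½·(3 − 72 + 45) = -12, so the ratio is (-12)/(-84) = 1/7.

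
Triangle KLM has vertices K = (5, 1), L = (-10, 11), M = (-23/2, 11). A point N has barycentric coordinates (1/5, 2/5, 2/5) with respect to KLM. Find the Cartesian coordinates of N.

(-38/5, 9)

N = (1/5)·K + (2/5)·L + (2/5)·M.
x-coordinate: (1/5)·5 + (2/5)·(-10) + (2/5)·(-23/2) = -38/5.
y-coordinate: (1/5)·1 + (2/5)·11 + (2/5)·11 = 9.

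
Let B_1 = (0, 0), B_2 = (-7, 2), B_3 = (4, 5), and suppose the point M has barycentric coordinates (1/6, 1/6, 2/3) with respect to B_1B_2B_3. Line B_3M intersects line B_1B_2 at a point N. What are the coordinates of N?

Line B_3M meets B_1B_2 where the B_3-coordinate vanishes; zeroing M's B_3-weight and renormalizing leaves B_1, B_2-weights 1/6 : 1/6 → (1/2, 1/2).
So N = (1/2)·B_1 + (1/2)·B_2 = (-7/2, 1).

(-7/2, 1)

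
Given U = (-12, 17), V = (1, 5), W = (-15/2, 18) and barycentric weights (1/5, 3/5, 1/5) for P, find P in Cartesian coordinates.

(-33/10, 10)

P = (1/5)·U + (3/5)·V + (1/5)·W.
x-coordinate: (1/5)·(-12) + (3/5)·1 + (1/5)·(-15/2) = -33/10.
y-coordinate: (1/5)·17 + (3/5)·5 + (1/5)·18 = 10.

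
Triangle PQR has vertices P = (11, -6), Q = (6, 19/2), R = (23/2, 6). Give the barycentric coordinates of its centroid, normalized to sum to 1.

The centroid is the average of the vertices, so each weight is 1/3.

(1/3, 1/3, 1/3)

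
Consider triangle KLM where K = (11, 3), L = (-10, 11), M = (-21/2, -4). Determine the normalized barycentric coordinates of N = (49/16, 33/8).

Signed area of the reference triangle: [KLM] = ½·(11·(11−(-4)) + (-10)·(-4−3) + (-21/2)·(3−11)) = ½·(165 + 70 + 84) = 319/2.
[NLM] = ½·((49/16)·(11−(-4)) + (-10)·(-4−(33/8)) + (-21/2)·(33/8−11)) = ½·(735/16 + 325/4 + 1155/16) = 1595/16, so the K-coordinate is (1595/16)/(319/2) = 5/8.
[KNM] = ½·(11·(33/8−(-4)) + (49/16)·(-4−3) + (-21/2)·(3−(33/8))) = ½·(715/8 − 343/16 + 189/16) = 319/8, so the L-coordinate is 1/4.
[KLN] = ½·(11·(11−(33/8)) + (-10)·(33/8−3) + (49/16)·(3−11)) = ½·(605/8 − 45/4 − 49/2) = 319/16, so the M-coordinate is 1/8.
Check: 5/8 + 1/4 + 1/8 = 1.

(5/8, 1/4, 1/8)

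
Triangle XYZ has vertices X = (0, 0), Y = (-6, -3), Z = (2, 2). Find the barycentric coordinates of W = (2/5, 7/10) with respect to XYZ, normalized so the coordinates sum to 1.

(2/5, 1/10, 1/2)

Signed area of the reference triangle: [XYZ] = ½·(0·(-3−2) + (-6)·(2−0) + 2·(0−(-3))) = ½·(0 − 12 + 6) = -3.
[WYZ] = ½·((2/5)·(-3−2) + (-6)·(2−(7/10)) + 2·(7/10−(-3))) = ½·(-2 − 39/5 + 37/5) = -6/5, so the X-coordinate is (-6/5)/(-3) = 2/5.
[XWZ] = ½·(0·(7/10−2) + (2/5)·(2−0) + 2·(0−(7/10))) = ½·(0 + 4/5 − 7/5) = -3/10, so the Y-coordinate is 1/10.
[XYW] = ½·(0·(-3−(7/10)) + (-6)·(7/10−0) + (2/5)·(0−(-3))) = ½·(0 − 21/5 + 6/5) = -3/2, so the Z-coordinate is 1/2.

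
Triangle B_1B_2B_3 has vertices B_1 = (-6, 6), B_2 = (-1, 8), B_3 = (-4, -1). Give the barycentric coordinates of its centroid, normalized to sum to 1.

(1/3, 1/3, 1/3)

The centroid is the average of the vertices, so each weight is 1/3.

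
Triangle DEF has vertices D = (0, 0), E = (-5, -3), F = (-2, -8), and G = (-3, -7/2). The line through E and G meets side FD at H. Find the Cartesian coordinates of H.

Barycentric coordinates of G with respect to DEF: (1/4, 1/2, 1/4).
On side FD the E-coordinate is zero; dropping G's E-weight 1/2 and renormalizing the remaining 1/4 : 1/4 gives weights 1/2, 1/2 on F, D.
H = (1/2)·(-2, -8) + (1/2)·(0, 0) = (-1, -4).

(-1, -4)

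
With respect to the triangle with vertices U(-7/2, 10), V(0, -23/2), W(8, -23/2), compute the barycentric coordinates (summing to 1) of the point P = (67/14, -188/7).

Signed area of the reference triangle: [UVW] = ½·((-7/2)·(-23/2−(-23/2)) + 0·(-23/2−10) + 8·(10−(-23/2))) = ½·(0 + 0 + 172) = 86.
[PVW] = ½·((67/14)·(-23/2−(-23/2)) + 0·(-23/2−(-188/7)) + 8·(-188/7−(-23/2))) = ½·(0 + 0 − 860/7) = -430/7, so the U-coordinate is (-430/7)/86 = -5/7.
[UPW] = ½·((-7/2)·(-188/7−(-23/2)) + (67/14)·(-23/2−10) + 8·(10−(-188/7))) = ½·(215/4 − 2881/28 + 2064/7) = 860/7, so the V-coordinate is 10/7.
[UVP] = ½·((-7/2)·(-23/2−(-188/7)) + 0·(-188/7−10) + (67/14)·(10−(-23/2))) = ½·(-215/4 + 0 + 2881/28) = 172/7, so the W-coordinate is 2/7.
Check: -5/7 + 10/7 + 2/7 = 1.

(-5/7, 10/7, 2/7)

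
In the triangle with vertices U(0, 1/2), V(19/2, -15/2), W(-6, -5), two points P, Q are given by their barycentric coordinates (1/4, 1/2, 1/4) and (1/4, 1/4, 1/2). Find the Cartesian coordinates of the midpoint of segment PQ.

Barycentric coordinates of the midpoint are the average: (1/4, 3/8, 3/8).
Converting: (1/4)·U + (3/8)·V + (3/8)·W = (21/16, -73/16).

(21/16, -73/16)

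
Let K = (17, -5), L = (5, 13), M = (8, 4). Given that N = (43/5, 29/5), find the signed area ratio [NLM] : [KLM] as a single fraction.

1/5

[KLM] = ½·(17·(13−4) + 5·(4−(-5)) + 8·(-5−13)) = ½·(153 + 45 − 144) = 27.
[NLM] = ½·((43/5)·(13−4) + 5·(4−(29/5)) + 8·(29/5−13)) = ½·(387/5 − 9 − 288/5) = 27/5, so the ratio is (27/5)/27 = 1/5.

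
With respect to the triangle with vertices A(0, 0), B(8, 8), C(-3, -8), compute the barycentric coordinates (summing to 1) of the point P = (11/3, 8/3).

(4/15, 8/15, 1/5)

Signed area of the reference triangle: [ABC] = ½·(0·(8−(-8)) + 8·(-8−0) + (-3)·(0−8)) = ½·(0 − 64 + 24) = -20.
[PBC] = ½·((11/3)·(8−(-8)) + 8·(-8−(8/3)) + (-3)·(8/3−8)) = ½·(176/3 − 256/3 + 16) = -16/3, so the A-coordinate is (-16/3)/(-20) = 4/15.
[APC] = ½·(0·(8/3−(-8)) + (11/3)·(-8−0) + (-3)·(0−(8/3))) = ½·(0 − 88/3 + 8) = -32/3, so the B-coordinate is 8/15.
[ABP] = ½·(0·(8−(8/3)) + 8·(8/3−0) + (11/3)·(0−8)) = ½·(0 + 64/3 − 88/3) = -4, so the C-coordinate is 1/5.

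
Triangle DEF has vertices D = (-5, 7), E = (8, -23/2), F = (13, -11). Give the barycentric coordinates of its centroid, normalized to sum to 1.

(1/3, 1/3, 1/3)

The centroid is the average of the vertices, so each weight is 1/3.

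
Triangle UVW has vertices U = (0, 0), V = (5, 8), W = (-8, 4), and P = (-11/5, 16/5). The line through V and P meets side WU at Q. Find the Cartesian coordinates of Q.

(-4, 2)

Barycentric coordinates of P with respect to UVW: (2/5, 1/5, 2/5).
On side WU the V-coordinate is zero; dropping P's V-weight 1/5 and renormalizing the remaining 2/5 : 2/5 gives weights 1/2, 1/2 on W, U.
Q = (1/2)·(-8, 4) + (1/2)·(0, 0) = (-4, 2).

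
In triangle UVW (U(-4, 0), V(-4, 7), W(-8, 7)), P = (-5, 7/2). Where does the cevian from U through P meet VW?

(-6, 7)

Barycentric coordinates of P with respect to UVW: (1/2, 1/4, 1/4).
On side VW the U-coordinate is zero; dropping P's U-weight 1/2 and renormalizing the remaining 1/4 : 1/4 gives weights 1/2, 1/2 on V, W.
Q = (1/2)·(-4, 7) + (1/2)·(-8, 7) = (-6, 7).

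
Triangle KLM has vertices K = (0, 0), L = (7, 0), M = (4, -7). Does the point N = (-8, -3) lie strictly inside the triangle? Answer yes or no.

Barycentric coordinates of N: (96/49, -68/49, 3/7).
The three coordinates are positive, negative, positive; a point is interior exactly when all three are positive.

no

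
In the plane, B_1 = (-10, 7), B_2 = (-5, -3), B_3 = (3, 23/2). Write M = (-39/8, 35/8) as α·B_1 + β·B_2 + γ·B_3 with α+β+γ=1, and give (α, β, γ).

(3/8, 3/8, 1/4)

Signed area of the reference triangle: [B_1B_2B_3] = ½·((-10)·(-3−(23/2)) + (-5)·(23/2−7) + 3·(7−(-3))) = ½·(145 − 45/2 + 30) = 305/4.
[MB_2B_3] = ½·((-39/8)·(-3−(23/2)) + (-5)·(23/2−(35/8)) + 3·(35/8−(-3))) = ½·(1131/16 − 285/8 + 177/8) = 915/32, so the B_1-coordinate is (915/32)/(305/4) = 3/8.
[B_1MB_3] = ½·((-10)·(35/8−(23/2)) + (-39/8)·(23/2−7) + 3·(7−(35/8))) = ½·(285/4 − 351/16 + 63/8) = 915/32, so the B_2-coordinate is 3/8.
[B_1B_2M] = ½·((-10)·(-3−(35/8)) + (-5)·(35/8−7) + (-39/8)·(7−(-3))) = ½·(295/4 + 105/8 − 195/4) = 305/16, so the B_3-coordinate is 1/4.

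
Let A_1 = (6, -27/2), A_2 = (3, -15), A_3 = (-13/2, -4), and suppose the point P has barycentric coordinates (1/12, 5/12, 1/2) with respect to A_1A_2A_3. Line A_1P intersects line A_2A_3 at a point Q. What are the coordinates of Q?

Line A_1P meets A_2A_3 where the A_1-coordinate vanishes; zeroing P's A_1-weight and renormalizing leaves A_2, A_3-weights 5/12 : 1/2 → (5/11, 6/11).
So Q = (5/11)·A_2 + (6/11)·A_3 = (-24/11, -9).

(-24/11, -9)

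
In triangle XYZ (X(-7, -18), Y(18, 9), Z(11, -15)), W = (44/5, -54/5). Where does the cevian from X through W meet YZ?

(51/4, -9)

Barycentric coordinates of W with respect to XYZ: (1/5, 1/5, 3/5).
On side YZ the X-coordinate is zero; dropping W's X-weight 1/5 and renormalizing the remaining 1/5 : 3/5 gives weights 1/4, 3/4 on Y, Z.
V = (1/4)·(18, 9) + (3/4)·(11, -15) = (51/4, -9).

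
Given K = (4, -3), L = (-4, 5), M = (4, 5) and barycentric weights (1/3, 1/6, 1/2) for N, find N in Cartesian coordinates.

N = (1/3)·K + (1/6)·L + (1/2)·M.
x-coordinate: (1/3)·4 + (1/6)·(-4) + (1/2)·4 = 8/3.
y-coordinate: (1/3)·(-3) + (1/6)·5 + (1/2)·5 = 7/3.

(8/3, 7/3)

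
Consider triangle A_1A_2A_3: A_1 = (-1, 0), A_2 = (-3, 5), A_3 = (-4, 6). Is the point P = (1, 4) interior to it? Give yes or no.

no

Barycentric coordinates of P: (-1, 8, -6).
The three coordinates are negative, positive, negative; a point is interior exactly when all three are positive.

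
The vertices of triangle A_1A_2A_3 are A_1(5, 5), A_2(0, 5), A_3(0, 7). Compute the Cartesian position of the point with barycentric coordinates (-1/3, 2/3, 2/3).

P = (-1/3)·A_1 + (2/3)·A_2 + (2/3)·A_3.
x-coordinate: (-1/3)·5 + (2/3)·0 + (2/3)·0 = -5/3.
y-coordinate: (-1/3)·5 + (2/3)·5 + (2/3)·7 = 19/3.

(-5/3, 19/3)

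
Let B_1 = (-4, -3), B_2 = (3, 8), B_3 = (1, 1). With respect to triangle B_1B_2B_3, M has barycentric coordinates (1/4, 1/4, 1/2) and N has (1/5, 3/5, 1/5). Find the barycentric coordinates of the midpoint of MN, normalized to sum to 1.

(9/40, 17/40, 7/20)

Since both coordinate triples sum to 1, the midpoint's barycentrics are the componentwise average.
(1/4+1/5)/2 = 9/40; similarly 17/40 and 7/20.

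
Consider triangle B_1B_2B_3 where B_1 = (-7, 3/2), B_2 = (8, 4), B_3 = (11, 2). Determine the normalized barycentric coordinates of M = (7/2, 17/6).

(1/3, 1/2, 1/6)

Signed area of the reference triangle: [B_1B_2B_3] = ½·((-7)·(4−2) + 8·(2−(3/2)) + 11·(3/2−4)) = ½·(-14 + 4 − 55/2) = -75/4.
[MB_2B_3] = ½·((7/2)·(4−2) + 8·(2−(17/6)) + 11·(17/6−4)) = ½·(7 − 20/3 − 77/6) = -25/4, so the B_1-coordinate is (-25/4)/(-75/4) = 1/3.
[B_1MB_3] = ½·((-7)·(17/6−2) + (7/2)·(2−(3/2)) + 11·(3/2−(17/6))) = ½·(-35/6 + 7/4 − 44/3) = -75/8, so the B_2-coordinate is 1/2.
[B_1B_2M] = ½·((-7)·(4−(17/6)) + 8·(17/6−(3/2)) + (7/2)·(3/2−4)) = ½·(-49/6 + 32/3 − 35/4) = -25/8, so the B_3-coordinate is 1/6.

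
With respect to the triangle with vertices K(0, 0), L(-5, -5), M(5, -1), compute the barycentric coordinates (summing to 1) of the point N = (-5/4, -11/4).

Signed area of the reference triangle: [KLM] = ½·(0·(-5−(-1)) + (-5)·(-1−0) + 5·(0−(-5))) = ½·(0 + 5 + 25) = 15.
[NLM] = ½·((-5/4)·(-5−(-1)) + (-5)·(-1−(-11/4)) + 5·(-11/4−(-5))) = ½·(5 − 35/4 + 45/4) = 15/4, so the K-coordinate is (15/4)/15 = 1/4.
[KNM] = ½·(0·(-11/4−(-1)) + (-5/4)·(-1−0) + 5·(0−(-11/4))) = ½·(0 + 5/4 + 55/4) = 15/2, so the L-coordinate is 1/2.
[KLN] = ½·(0·(-5−(-11/4)) + (-5)·(-11/4−0) + (-5/4)·(0−(-5))) = ½·(0 + 55/4 − 25/4) = 15/4, so the M-coordinate is 1/4.

(1/4, 1/2, 1/4)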